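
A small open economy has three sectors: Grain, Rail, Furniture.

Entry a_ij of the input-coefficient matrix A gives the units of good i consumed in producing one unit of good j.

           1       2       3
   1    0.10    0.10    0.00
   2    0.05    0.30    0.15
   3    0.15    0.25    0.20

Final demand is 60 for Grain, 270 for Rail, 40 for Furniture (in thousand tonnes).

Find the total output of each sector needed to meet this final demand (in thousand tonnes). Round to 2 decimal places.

I − A =
  [   0.90    -0.10     0.00]
  [  -0.05     0.70    -0.15]
  [  -0.15    -0.25     0.80]
Cofactors of I−A, C_ij = (−1)^(i+j)·(minor ij) (rows/columns in the sector order above):
  C_11 = (0.70)(0.80) − (-0.15)(-0.25) = 0.5225
  C_12 = −[(-0.05)(0.80) − (-0.15)(-0.15)] = 0.0625
  C_13 = (-0.05)(-0.25) − (0.70)(-0.15) = 0.1175
  C_21 = −[(-0.10)(0.80) − (0.00)(-0.25)] = 0.0800
  C_22 = (0.90)(0.80) − (0.00)(-0.15) = 0.7200
  C_23 = −[(0.90)(-0.25) − (-0.10)(-0.15)] = 0.2400
  C_31 = (-0.10)(-0.15) − (0.00)(0.70) = 0.0150
  C_32 = −[(0.90)(-0.15) − (0.00)(-0.05)] = 0.1350
  C_33 = (0.90)(0.70) − (-0.10)(-0.05) = 0.6250
det(I−A) = Σ_j (I−A)_1j·C_1j = (0.90)(0.5225) + (-0.10)(0.0625) + (0.00)(0.1175) = 0.4640
adj(I−A) = Cᵀ =
  [ 0.5225   0.0800   0.0150]
  [ 0.0625   0.7200   0.1350]
  [ 0.1175   0.2400   0.6250]
(I − A)⁻¹ = adj(I−A) / det(I−A) ≈
  [   1.1261     0.1724     0.0323]
  [   0.1347     1.5517     0.2909]
  [   0.2532     0.5172     1.3470]
x = (I − A)⁻¹ d = adj(I−A)·d / det(I−A), with det(I−A) = 0.4640:
  x_1 = (0.5225·60 + 0.0800·270 + 0.0150·40) / 0.4640 = 53.55 / 0.4640 ≈ 115.41
  x_2 = (0.0625·60 + 0.7200·270 + 0.1350·40) / 0.4640 = 203.55 / 0.4640 ≈ 438.69
  x_3 = (0.1175·60 + 0.2400·270 + 0.6250·40) / 0.4640 = 96.85 / 0.4640 ≈ 208.73

x_1 = 115.41, x_2 = 438.69, x_3 = 208.73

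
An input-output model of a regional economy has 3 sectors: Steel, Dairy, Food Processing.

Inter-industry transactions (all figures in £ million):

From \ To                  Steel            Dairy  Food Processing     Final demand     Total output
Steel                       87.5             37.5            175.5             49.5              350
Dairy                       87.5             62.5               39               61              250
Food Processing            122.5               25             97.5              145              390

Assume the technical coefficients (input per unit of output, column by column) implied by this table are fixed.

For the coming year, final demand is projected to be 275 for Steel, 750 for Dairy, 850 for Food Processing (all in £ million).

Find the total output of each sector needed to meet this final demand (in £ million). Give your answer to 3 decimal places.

Technical coefficients a_ij = z_ij / X_j:
  a_11 = 87.5/350 = 0.25, a_21 = 87.5/350 = 0.25, a_31 = 122.5/350 = 0.35
  a_12 = 37.5/250 = 0.15, a_22 = 62.5/250 = 0.25, a_32 = 25/250 = 0.10
  a_13 = 175.5/390 = 0.45, a_23 = 39/390 = 0.10, a_33 = 97.5/390 = 0.25
I − A =
  [   0.75    -0.15    -0.45]
  [  -0.25     0.75    -0.10]
  [  -0.35    -0.10     0.75]
Cofactors of I−A, C_ij = (−1)^(i+j)·(minor ij) (rows/columns in the sector order above):
  C_11 = (0.75)(0.75) − (-0.10)(-0.10) = 0.5525
  C_12 = −[(-0.25)(0.75) − (-0.10)(-0.35)] = 0.2225
  C_13 = (-0.25)(-0.10) − (0.75)(-0.35) = 0.2875
  C_21 = −[(-0.15)(0.75) − (-0.45)(-0.10)] = 0.1575
  C_22 = (0.75)(0.75) − (-0.45)(-0.35) = 0.4050
  C_23 = −[(0.75)(-0.10) − (-0.15)(-0.35)] = 0.1275
  C_31 = (-0.15)(-0.10) − (-0.45)(0.75) = 0.3525
  C_32 = −[(0.75)(-0.10) − (-0.45)(-0.25)] = 0.1875
  C_33 = (0.75)(0.75) − (-0.15)(-0.25) = 0.5250
det(I−A) = Σ_j (I−A)_1j·C_1j = (0.75)(0.5525) + (-0.15)(0.2225) + (-0.45)(0.2875) = 0.251625
adj(I−A) = Cᵀ =
  [ 0.5525   0.1575   0.3525]
  [ 0.2225   0.4050   0.1875]
  [ 0.2875   0.1275   0.5250]
(I − A)⁻¹ = adj(I−A) / det(I−A) ≈
  [   2.1957     0.6259     1.4009]
  [   0.8843     1.6095     0.7452]
  [   1.1426     0.5067     2.0864]
x = (I − A)⁻¹ d = adj(I−A)·d / det(I−A), with det(I−A) = 0.251625:
  x_1 = (0.5525·275 + 0.1575·750 + 0.3525·850) / 0.251625 = 569.6875 / 0.251625 ≈ 2264.034
  x_2 = (0.2225·275 + 0.4050·750 + 0.1875·850) / 0.251625 = 524.3125 / 0.251625 ≈ 2083.706
  x_3 = (0.2875·275 + 0.1275·750 + 0.5250·850) / 0.251625 = 620.9375 / 0.251625 ≈ 2467.710

x_1 = 2264.034, x_2 = 2083.706, x_3 = 2467.710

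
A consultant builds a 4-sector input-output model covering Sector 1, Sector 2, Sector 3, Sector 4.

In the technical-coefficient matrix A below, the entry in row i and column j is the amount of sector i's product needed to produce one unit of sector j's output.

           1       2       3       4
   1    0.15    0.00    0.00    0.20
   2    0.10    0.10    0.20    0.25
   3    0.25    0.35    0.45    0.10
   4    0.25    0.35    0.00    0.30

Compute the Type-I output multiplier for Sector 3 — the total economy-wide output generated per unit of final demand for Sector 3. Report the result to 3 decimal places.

m_3 = 3.335

I − A =
  [   0.85     0.00     0.00    -0.20]
  [  -0.10     0.90    -0.20    -0.25]
  [  -0.25    -0.35     0.55    -0.10]
  [  -0.25    -0.35     0.00     0.70]
Compute the cofactors C_ij = (−1)^(i+j)·(3×3 minor ij) of I−A; the adjugate is their transpose:
adj(I−A) = Cᵀ =
  [ 0.242375   0.038500   0.014000   0.085000]
  [ 0.112875   0.299750   0.109000   0.154875]
  [ 0.208000   0.238000   0.409125   0.202875]
  [ 0.143000   0.163625   0.059500   0.361250]
det(I−A) = Σ_j (I−A)_1j·C_1j = (0.85)(0.242375) + (0.00)(0.112875) + (0.00)(0.208000) + (-0.20)(0.143000) = 0.17741875
(I − A)⁻¹ = adj(I−A) / det(I−A) ≈
  [   1.3661     0.2170     0.0789     0.4791]
  [   0.6362     1.6895     0.6144     0.8729]
  [   1.1724     1.3415     2.3060     1.1435]
  [   0.8060     0.9223     0.3354     2.0361]
The output multiplier for sector j is the column-j sum of the Leontief inverse (I − A)⁻¹ = adj(I−A) / det(I−A).
Column 3 of adj(I−A): (0.014000, 0.109000, 0.409125, 0.059500); det(I−A) = 0.17741875.
m_3 = (0.014000 + 0.109000 + 0.409125 + 0.059500) / 0.17741875 = 0.591625 / 0.17741875 ≈ 3.335.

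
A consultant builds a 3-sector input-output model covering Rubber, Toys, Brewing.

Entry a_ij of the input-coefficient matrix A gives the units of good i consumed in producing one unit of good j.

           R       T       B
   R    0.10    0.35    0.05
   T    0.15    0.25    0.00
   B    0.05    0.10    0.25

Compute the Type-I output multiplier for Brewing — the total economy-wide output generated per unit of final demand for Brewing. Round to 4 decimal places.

m_B = 1.4378

I − A =
  [   0.90    -0.35    -0.05]
  [  -0.15     0.75     0.00]
  [  -0.05    -0.10     0.75]
Cofactors of I−A, C_ij = (−1)^(i+j)·(minor ij) (rows/columns in the sector order above):
  C_11 = (0.75)(0.75) − (0.00)(-0.10) = 0.5625
  C_12 = −[(-0.15)(0.75) − (0.00)(-0.05)] = 0.1125
  C_13 = (-0.15)(-0.10) − (0.75)(-0.05) = 0.0525
  C_21 = −[(-0.35)(0.75) − (-0.05)(-0.10)] = 0.2675
  C_22 = (0.90)(0.75) − (-0.05)(-0.05) = 0.6725
  C_23 = −[(0.90)(-0.10) − (-0.35)(-0.05)] = 0.1075
  C_31 = (-0.35)(0.00) − (-0.05)(0.75) = 0.0375
  C_32 = −[(0.90)(0.00) − (-0.05)(-0.15)] = 0.0075
  C_33 = (0.90)(0.75) − (-0.35)(-0.15) = 0.6225
det(I−A) = Σ_j (I−A)_1j·C_1j = (0.90)(0.5625) + (-0.35)(0.1125) + (-0.05)(0.0525) = 0.46425
adj(I−A) = Cᵀ =
  [ 0.5625   0.2675   0.0375]
  [ 0.1125   0.6725   0.0075]
  [ 0.0525   0.1075   0.6225]
(I − A)⁻¹ = adj(I−A) / det(I−A) ≈
  [   1.21163     0.57620     0.08078]
  [   0.24233     1.44857     0.01616]
  [   0.11309     0.23156     1.34087]
The output multiplier for sector j is the column-j sum of the Leontief inverse (I − A)⁻¹ = adj(I−A) / det(I−A).
Column B of adj(I−A): (0.0375, 0.0075, 0.6225); det(I−A) = 0.46425.
m_B = (0.0375 + 0.0075 + 0.6225) / 0.46425 = 0.6675 / 0.46425 ≈ 1.4378.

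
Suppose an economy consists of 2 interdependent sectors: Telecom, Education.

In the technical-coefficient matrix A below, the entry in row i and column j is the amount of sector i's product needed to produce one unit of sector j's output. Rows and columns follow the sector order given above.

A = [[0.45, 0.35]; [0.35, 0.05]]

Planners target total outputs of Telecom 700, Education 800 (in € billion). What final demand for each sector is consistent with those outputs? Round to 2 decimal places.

d_1 = 105.00, d_2 = 515.00

I − A =
  [   0.55    -0.35]
  [  -0.35     0.95]
d = (I − A) x:
  d_1 = (+0.55)·700 + (-0.35)·800 = 105.00
  d_2 = (-0.35)·700 + (+0.95)·800 = 515.00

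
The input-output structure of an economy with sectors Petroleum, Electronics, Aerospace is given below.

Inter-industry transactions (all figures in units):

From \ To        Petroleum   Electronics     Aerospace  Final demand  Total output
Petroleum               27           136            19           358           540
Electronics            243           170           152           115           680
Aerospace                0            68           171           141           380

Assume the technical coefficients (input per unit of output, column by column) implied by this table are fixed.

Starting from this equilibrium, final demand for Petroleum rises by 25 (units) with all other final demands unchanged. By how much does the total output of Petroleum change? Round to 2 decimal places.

Technical coefficients a_ij = z_ij / X_j:
  a_PP = 27/540 = 0.05, a_EP = 243/540 = 0.45, a_AP = 0/540 = 0.00
  a_PE = 136/680 = 0.20, a_EE = 170/680 = 0.25, a_AE = 68/680 = 0.10
  a_PA = 19/380 = 0.05, a_EA = 152/380 = 0.40, a_AA = 171/380 = 0.45
I − A =
  [   0.95    -0.20    -0.05]
  [  -0.45     0.75    -0.40]
  [   0.00    -0.10     0.55]
Cofactors of I−A, C_ij = (−1)^(i+j)·(minor ij) (rows/columns in the sector order above):
  C_11 = (0.75)(0.55) − (-0.40)(-0.10) = 0.3725
  C_12 = −[(-0.45)(0.55) − (-0.40)(0.00)] = 0.2475
  C_13 = (-0.45)(-0.10) − (0.75)(0.00) = 0.0450
  C_21 = −[(-0.20)(0.55) − (-0.05)(-0.10)] = 0.1150
  C_22 = (0.95)(0.55) − (-0.05)(0.00) = 0.5225
  C_23 = −[(0.95)(-0.10) − (-0.20)(0.00)] = 0.0950
  C_31 = (-0.20)(-0.40) − (-0.05)(0.75) = 0.1175
  C_32 = −[(0.95)(-0.40) − (-0.05)(-0.45)] = 0.4025
  C_33 = (0.95)(0.75) − (-0.20)(-0.45) = 0.6225
det(I−A) = Σ_j (I−A)_1j·C_1j = (0.95)(0.3725) + (-0.20)(0.2475) + (-0.05)(0.0450) = 0.302125
adj(I−A) = Cᵀ =
  [ 0.3725   0.1150   0.1175]
  [ 0.2475   0.5225   0.4025]
  [ 0.0450   0.0950   0.6225]
(I − A)⁻¹ = adj(I−A) / det(I−A) ≈
  [   1.2329     0.3806     0.3889]
  [   0.8192     1.7294     1.3322]
  [   0.1489     0.3144     2.0604]
Δx = (I − A)⁻¹ Δd with Δd having +25 in the Petroleum component and 0 elsewhere.
So Δx_P = L_PP · (+25), where L_PP = adj(I−A)_PP / det(I−A) = 0.3725 / 0.302125.
Δx_P = 0.3725 × (+25) / 0.302125 = 9.3125 / 0.302125 ≈ 30.82.

Δx_P = 30.82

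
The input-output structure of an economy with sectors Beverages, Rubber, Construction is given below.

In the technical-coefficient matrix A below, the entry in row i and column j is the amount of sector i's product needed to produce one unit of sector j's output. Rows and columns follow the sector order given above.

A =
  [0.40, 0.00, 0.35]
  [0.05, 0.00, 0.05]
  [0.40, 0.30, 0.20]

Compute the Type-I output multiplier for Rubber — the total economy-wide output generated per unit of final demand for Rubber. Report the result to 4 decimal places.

m_R = 1.9186

I − A =
  [   0.60     0.00    -0.35]
  [  -0.05     1.00    -0.05]
  [  -0.40    -0.30     0.80]
Cofactors of I−A, C_ij = (−1)^(i+j)·(minor ij) (rows/columns in the sector order above):
  C_11 = (1.00)(0.80) − (-0.05)(-0.30) = 0.7850
  C_12 = −[(-0.05)(0.80) − (-0.05)(-0.40)] = 0.0600
  C_13 = (-0.05)(-0.30) − (1.00)(-0.40) = 0.4150
  C_21 = −[(0.00)(0.80) − (-0.35)(-0.30)] = 0.1050
  C_22 = (0.60)(0.80) − (-0.35)(-0.40) = 0.3400
  C_23 = −[(0.60)(-0.30) − (0.00)(-0.40)] = 0.1800
  C_31 = (0.00)(-0.05) − (-0.35)(1.00) = 0.3500
  C_32 = −[(0.60)(-0.05) − (-0.35)(-0.05)] = 0.0475
  C_33 = (0.60)(1.00) − (0.00)(-0.05) = 0.6000
det(I−A) = Σ_j (I−A)_1j·C_1j = (0.60)(0.7850) + (0.00)(0.0600) + (-0.35)(0.4150) = 0.32575
adj(I−A) = Cᵀ =
  [ 0.7850   0.1050   0.3500]
  [ 0.0600   0.3400   0.0475]
  [ 0.4150   0.1800   0.6000]
(I − A)⁻¹ = adj(I−A) / det(I−A) ≈
  [   2.40982     0.32233     1.07444]
  [   0.18419     1.04375     0.14582]
  [   1.27398     0.55257     1.84190]
The output multiplier for sector j is the column-j sum of the Leontief inverse (I − A)⁻¹ = adj(I−A) / det(I−A).
Column R of adj(I−A): (0.1050, 0.3400, 0.1800); det(I−A) = 0.32575.
m_R = (0.1050 + 0.3400 + 0.1800) / 0.32575 = 0.625 / 0.32575 ≈ 1.9186.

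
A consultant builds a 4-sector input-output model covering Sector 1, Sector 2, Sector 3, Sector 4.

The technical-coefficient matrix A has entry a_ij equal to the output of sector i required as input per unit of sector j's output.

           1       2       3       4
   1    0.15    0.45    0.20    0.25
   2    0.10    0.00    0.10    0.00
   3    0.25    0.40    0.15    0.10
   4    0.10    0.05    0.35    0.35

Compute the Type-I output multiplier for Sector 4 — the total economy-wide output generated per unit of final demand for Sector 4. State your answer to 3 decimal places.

m_4 = 3.336

I − A =
  [   0.85    -0.45    -0.20    -0.25]
  [  -0.10     1.00    -0.10     0.00]
  [  -0.25    -0.40     0.85    -0.10]
  [  -0.10    -0.05    -0.35     0.65]
Compute the cofactors C_ij = (−1)^(i+j)·(3×3 minor ij) of I−A; the adjugate is their transpose:
adj(I−A) = Cᵀ =
  [ 0.49100   0.33150   0.24800   0.22700]
  [ 0.06900   0.36225   0.07450   0.03800]
  [ 0.19900   0.29600   0.49700   0.15300]
  [ 0.18800   0.23825   0.31150   0.58100]
det(I−A) = Σ_j (I−A)_1j·C_1j = (0.85)(0.49100) + (-0.45)(0.06900) + (-0.20)(0.19900) + (-0.25)(0.18800) = 0.2995
(I − A)⁻¹ = adj(I−A) / det(I−A) ≈
  [   1.6394     1.1068     0.8280     0.7579]
  [   0.2304     1.2095     0.2487     0.1269]
  [   0.6644     0.9883     1.6594     0.5109]
  [   0.6277     0.7955     1.0401     1.9399]
The output multiplier for sector j is the column-j sum of the Leontief inverse (I − A)⁻¹ = adj(I−A) / det(I−A).
Column 4 of adj(I−A): (0.22700, 0.03800, 0.15300, 0.58100); det(I−A) = 0.2995.
m_4 = (0.22700 + 0.03800 + 0.15300 + 0.58100) / 0.2995 = 0.999 / 0.2995 ≈ 3.336.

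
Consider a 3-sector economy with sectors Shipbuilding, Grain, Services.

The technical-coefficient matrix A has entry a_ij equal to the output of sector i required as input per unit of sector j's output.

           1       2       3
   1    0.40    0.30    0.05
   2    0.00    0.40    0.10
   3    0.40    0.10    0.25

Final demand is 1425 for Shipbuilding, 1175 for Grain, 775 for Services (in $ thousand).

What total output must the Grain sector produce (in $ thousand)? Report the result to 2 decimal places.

I − A =
  [   0.60    -0.30    -0.05]
  [   0.00     0.60    -0.10]
  [  -0.40    -0.10     0.75]
Cofactors of I−A, C_ij = (−1)^(i+j)·(minor ij) (rows/columns in the sector order above):
  C_11 = (0.60)(0.75) − (-0.10)(-0.10) = 0.4400
  C_12 = −[(0.00)(0.75) − (-0.10)(-0.40)] = 0.0400
  C_13 = (0.00)(-0.10) − (0.60)(-0.40) = 0.2400
  C_21 = −[(-0.30)(0.75) − (-0.05)(-0.10)] = 0.2300
  C_22 = (0.60)(0.75) − (-0.05)(-0.40) = 0.4300
  C_23 = −[(0.60)(-0.10) − (-0.30)(-0.40)] = 0.1800
  C_31 = (-0.30)(-0.10) − (-0.05)(0.60) = 0.0600
  C_32 = −[(0.60)(-0.10) − (-0.05)(0.00)] = 0.0600
  C_33 = (0.60)(0.60) − (-0.30)(0.00) = 0.3600
det(I−A) = Σ_j (I−A)_1j·C_1j = (0.60)(0.4400) + (-0.30)(0.0400) + (-0.05)(0.2400) = 0.2400
adj(I−A) = Cᵀ =
  [ 0.4400   0.2300   0.0600]
  [ 0.0400   0.4300   0.0600]
  [ 0.2400   0.1800   0.3600]
(I − A)⁻¹ = adj(I−A) / det(I−A) ≈
  [   1.8333     0.9583     0.2500]
  [   0.1667     1.7917     0.2500]
  [   1.0000     0.7500     1.5000]
x = (I − A)⁻¹ d = adj(I−A)·d / det(I−A), with det(I−A) = 0.2400:
  x_1 = (0.4400·1425 + 0.2300·1175 + 0.0600·775) / 0.2400 = 943.75 / 0.2400 ≈ 3932.29
  x_2 = (0.0400·1425 + 0.4300·1175 + 0.0600·775) / 0.2400 = 608.75 / 0.2400 ≈ 2536.46
  x_3 = (0.2400·1425 + 0.1800·1175 + 0.3600·775) / 0.2400 = 832.50 / 0.2400 = 3468.75

x_2 = 2536.46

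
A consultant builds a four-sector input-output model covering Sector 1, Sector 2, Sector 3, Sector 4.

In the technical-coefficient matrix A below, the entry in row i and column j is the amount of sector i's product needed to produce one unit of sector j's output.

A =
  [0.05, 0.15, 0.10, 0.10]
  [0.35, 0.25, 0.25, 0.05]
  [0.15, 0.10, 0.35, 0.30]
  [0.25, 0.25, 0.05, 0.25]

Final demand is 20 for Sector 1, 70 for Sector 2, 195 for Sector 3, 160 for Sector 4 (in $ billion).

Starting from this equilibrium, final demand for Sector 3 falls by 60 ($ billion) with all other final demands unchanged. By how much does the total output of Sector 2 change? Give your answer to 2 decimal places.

Δx_2 = -55.05

I − A =
  [   0.95    -0.15    -0.10    -0.10]
  [  -0.35     0.75    -0.25    -0.05]
  [  -0.15    -0.10     0.65    -0.30]
  [  -0.25    -0.25    -0.05     0.75]
Compute the cofactors C_ij = (−1)^(i+j)·(3×3 minor ij) of I−A; the adjugate is their transpose:
adj(I−A) = Cᵀ =
  [ 0.308500   0.102625   0.093500   0.085375]
  [ 0.220750   0.413125   0.203500   0.138375]
  [ 0.192500   0.171875   0.453750   0.218625]
  [ 0.189250   0.183375   0.129250   0.384875]
det(I−A) = Σ_j (I−A)_1j·C_1j = (0.95)(0.308500) + (-0.15)(0.220750) + (-0.10)(0.192500) + (-0.10)(0.189250) = 0.2217875
(I − A)⁻¹ = adj(I−A) / det(I−A) ≈
  [   1.3910     0.4627     0.4216     0.3849]
  [   0.9953     1.8627     0.9175     0.6239]
  [   0.8679     0.7750     2.0459     0.9857]
  [   0.8533     0.8268     0.5828     1.7353]
Δx = (I − A)⁻¹ Δd with Δd having -60 in the Sector 3 component and 0 elsewhere.
So Δx_2 = L_23 · (-60), where L_23 = adj(I−A)_23 / det(I−A) = 0.203500 / 0.2217875.
Δx_2 = 0.203500 × (-60) / 0.2217875 = -12.21 / 0.2217875 ≈ -55.05.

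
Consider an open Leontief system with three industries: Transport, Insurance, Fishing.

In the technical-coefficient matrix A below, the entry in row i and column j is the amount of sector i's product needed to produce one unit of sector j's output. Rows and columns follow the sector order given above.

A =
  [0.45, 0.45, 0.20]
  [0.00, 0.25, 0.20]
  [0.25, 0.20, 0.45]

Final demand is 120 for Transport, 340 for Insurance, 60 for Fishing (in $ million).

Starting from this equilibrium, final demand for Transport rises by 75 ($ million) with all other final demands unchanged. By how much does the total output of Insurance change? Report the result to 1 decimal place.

I − A =
  [   0.55    -0.45    -0.20]
  [   0.00     0.75    -0.20]
  [  -0.25    -0.20     0.55]
Cofactors of I−A, C_ij = (−1)^(i+j)·(minor ij) (rows/columns in the sector order above):
  C_11 = (0.75)(0.55) − (-0.20)(-0.20) = 0.3725
  C_12 = −[(0.00)(0.55) − (-0.20)(-0.25)] = 0.0500
  C_13 = (0.00)(-0.20) − (0.75)(-0.25) = 0.1875
  C_21 = −[(-0.45)(0.55) − (-0.20)(-0.20)] = 0.2875
  C_22 = (0.55)(0.55) − (-0.20)(-0.25) = 0.2525
  C_23 = −[(0.55)(-0.20) − (-0.45)(-0.25)] = 0.2225
  C_31 = (-0.45)(-0.20) − (-0.20)(0.75) = 0.2400
  C_32 = −[(0.55)(-0.20) − (-0.20)(0.00)] = 0.1100
  C_33 = (0.55)(0.75) − (-0.45)(0.00) = 0.4125
det(I−A) = Σ_j (I−A)_1j·C_1j = (0.55)(0.3725) + (-0.45)(0.0500) + (-0.20)(0.1875) = 0.144875
adj(I−A) = Cᵀ =
  [ 0.3725   0.2875   0.2400]
  [ 0.0500   0.2525   0.1100]
  [ 0.1875   0.2225   0.4125]
(I − A)⁻¹ = adj(I−A) / det(I−A) ≈
  [   2.5712     1.9845     1.6566]
  [   0.3451     1.7429     0.7593]
  [   1.2942     1.5358     2.8473]
Δx = (I − A)⁻¹ Δd with Δd having +75 in the Transport component and 0 elsewhere.
So Δx_I = L_IT · (+75), where L_IT = adj(I−A)_IT / det(I−A) = 0.0500 / 0.144875.
Δx_I = 0.0500 × (+75) / 0.144875 = 3.75 / 0.144875 ≈ 25.9.

Δx_I = 25.9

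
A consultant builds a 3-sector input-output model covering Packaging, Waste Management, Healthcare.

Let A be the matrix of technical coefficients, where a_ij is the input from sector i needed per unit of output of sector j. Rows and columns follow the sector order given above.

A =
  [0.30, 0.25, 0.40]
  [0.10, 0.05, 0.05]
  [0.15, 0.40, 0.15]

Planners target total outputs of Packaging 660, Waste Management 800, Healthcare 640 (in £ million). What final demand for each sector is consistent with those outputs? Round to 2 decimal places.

I − A =
  [   0.70    -0.25    -0.40]
  [  -0.10     0.95    -0.05]
  [  -0.15    -0.40     0.85]
d = (I − A) x:
  d_P = (+0.70)·660 + (-0.25)·800 + (-0.40)·640 = 6.00
  d_W = (-0.10)·660 + (+0.95)·800 + (-0.05)·640 = 662.00
  d_H = (-0.15)·660 + (-0.40)·800 + (+0.85)·640 = 125.00

d_P = 6.00, d_W = 662.00, d_H = 125.00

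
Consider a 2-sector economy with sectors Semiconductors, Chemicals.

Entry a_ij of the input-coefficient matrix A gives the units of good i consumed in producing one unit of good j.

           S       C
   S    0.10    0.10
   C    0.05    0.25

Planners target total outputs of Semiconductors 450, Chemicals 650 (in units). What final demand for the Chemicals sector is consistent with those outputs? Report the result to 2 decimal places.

I − A =
  [   0.90    -0.10]
  [  -0.05     0.75]
d = (I − A) x:
  d_S = (+0.90)·450 + (-0.10)·650 = 340.00
  d_C = (-0.05)·450 + (+0.75)·650 = 465.00

d_C = 465.00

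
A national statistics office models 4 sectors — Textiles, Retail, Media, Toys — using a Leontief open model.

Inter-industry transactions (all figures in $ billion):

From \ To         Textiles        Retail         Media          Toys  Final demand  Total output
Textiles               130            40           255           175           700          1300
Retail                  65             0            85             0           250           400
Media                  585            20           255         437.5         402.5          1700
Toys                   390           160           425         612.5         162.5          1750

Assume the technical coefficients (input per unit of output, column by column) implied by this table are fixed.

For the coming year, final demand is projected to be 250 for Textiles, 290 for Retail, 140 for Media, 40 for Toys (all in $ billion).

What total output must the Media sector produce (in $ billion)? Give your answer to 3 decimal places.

Technical coefficients a_ij = z_ij / X_j:
  a_11 = 130/1300 = 0.10, a_21 = 65/1300 = 0.05, a_31 = 585/1300 = 0.45, a_41 = 390/1300 = 0.30
  a_12 = 40/400 = 0.10, a_22 = 0/400 = 0.00, a_32 = 20/400 = 0.05, a_42 = 160/400 = 0.40
  a_13 = 255/1700 = 0.15, a_23 = 85/1700 = 0.05, a_33 = 255/1700 = 0.15, a_43 = 425/1700 = 0.25
  a_14 = 175/1750 = 0.10, a_24 = 0/1750 = 0.00, a_34 = 437.5/1750 = 0.25, a_44 = 612.5/1750 = 0.35
I − A =
  [   0.90    -0.10    -0.15    -0.10]
  [  -0.05     1.00    -0.05     0.00]
  [  -0.45    -0.05     0.85    -0.25]
  [  -0.30    -0.40    -0.25     0.65]
Compute the cofactors C_ij = (−1)^(i+j)·(3×3 minor ij) of I−A; the adjugate is their transpose:
adj(I−A) = Cᵀ =
  [ 0.483375   0.104125   0.127750   0.123500]
  [ 0.042875   0.349125   0.033875   0.019625]
  [ 0.374125   0.172500   0.549750   0.269000]
  [ 0.393375   0.329250   0.291250   0.688375]
det(I−A) = Σ_j (I−A)_1j·C_1j = (0.90)(0.483375) + (-0.10)(0.042875) + (-0.15)(0.374125) + (-0.10)(0.393375) = 0.33529375
(I − A)⁻¹ = adj(I−A) / det(I−A) ≈
  [   1.4416     0.3105     0.3810     0.3683]
  [   0.1279     1.0413     0.1010     0.0585]
  [   1.1158     0.5145     1.6396     0.8023]
  [   1.1732     0.9820     0.8686     2.0531]
x = (I − A)⁻¹ d = adj(I−A)·d / det(I−A), with det(I−A) = 0.33529375:
  x_1 = (0.483375·250 + 0.104125·290 + 0.127750·140 + 0.123500·40) / 0.33529375 = 173.865 / 0.33529375 ≈ 518.545
  x_2 = (0.042875·250 + 0.349125·290 + 0.033875·140 + 0.019625·40) / 0.33529375 = 117.4925 / 0.33529375 ≈ 350.417
  x_3 = (0.374125·250 + 0.172500·290 + 0.549750·140 + 0.269000·40) / 0.33529375 = 231.28125 / 0.33529375 ≈ 689.787
  x_4 = (0.393375·250 + 0.329250·290 + 0.291250·140 + 0.688375·40) / 0.33529375 = 262.13625 / 0.33529375 ≈ 781.811

x_3 = 689.787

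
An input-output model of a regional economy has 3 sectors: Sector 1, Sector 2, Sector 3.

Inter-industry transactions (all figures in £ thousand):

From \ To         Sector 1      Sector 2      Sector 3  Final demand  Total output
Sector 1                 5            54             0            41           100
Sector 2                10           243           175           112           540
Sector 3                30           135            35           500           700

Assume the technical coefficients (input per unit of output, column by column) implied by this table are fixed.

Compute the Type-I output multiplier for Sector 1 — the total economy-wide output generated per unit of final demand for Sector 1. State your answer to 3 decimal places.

m_1 = 1.952

Technical coefficients a_ij = z_ij / X_j:
  a_11 = 5/100 = 0.05, a_21 = 10/100 = 0.10, a_31 = 30/100 = 0.30
  a_12 = 54/540 = 0.10, a_22 = 243/540 = 0.45, a_32 = 135/540 = 0.25
  a_13 = 0/700 = 0.00, a_23 = 175/700 = 0.25, a_33 = 35/700 = 0.05
I − A =
  [   0.95    -0.10     0.00]
  [  -0.10     0.55    -0.25]
  [  -0.30    -0.25     0.95]
Cofactors of I−A, C_ij = (−1)^(i+j)·(minor ij) (rows/columns in the sector order above):
  C_11 = (0.55)(0.95) − (-0.25)(-0.25) = 0.4600
  C_12 = −[(-0.10)(0.95) − (-0.25)(-0.30)] = 0.1700
  C_13 = (-0.10)(-0.25) − (0.55)(-0.30) = 0.1900
  C_21 = −[(-0.10)(0.95) − (0.00)(-0.25)] = 0.0950
  C_22 = (0.95)(0.95) − (0.00)(-0.30) = 0.9025
  C_23 = −[(0.95)(-0.25) − (-0.10)(-0.30)] = 0.2675
  C_31 = (-0.10)(-0.25) − (0.00)(0.55) = 0.0250
  C_32 = −[(0.95)(-0.25) − (0.00)(-0.10)] = 0.2375
  C_33 = (0.95)(0.55) − (-0.10)(-0.10) = 0.5125
det(I−A) = Σ_j (I−A)_1j·C_1j = (0.95)(0.4600) + (-0.10)(0.1700) + (0.00)(0.1900) = 0.4200
adj(I−A) = Cᵀ =
  [ 0.4600   0.0950   0.0250]
  [ 0.1700   0.9025   0.2375]
  [ 0.1900   0.2675   0.5125]
(I − A)⁻¹ = adj(I−A) / det(I−A) ≈
  [   1.0952     0.2262     0.0595]
  [   0.4048     2.1488     0.5655]
  [   0.4524     0.6369     1.2202]
The output multiplier for sector j is the column-j sum of the Leontief inverse (I − A)⁻¹ = adj(I−A) / det(I−A).
Column 1 of adj(I−A): (0.4600, 0.1700, 0.1900); det(I−A) = 0.4200.
m_1 = (0.4600 + 0.1700 + 0.1900) / 0.4200 = 0.82 / 0.4200 ≈ 1.952.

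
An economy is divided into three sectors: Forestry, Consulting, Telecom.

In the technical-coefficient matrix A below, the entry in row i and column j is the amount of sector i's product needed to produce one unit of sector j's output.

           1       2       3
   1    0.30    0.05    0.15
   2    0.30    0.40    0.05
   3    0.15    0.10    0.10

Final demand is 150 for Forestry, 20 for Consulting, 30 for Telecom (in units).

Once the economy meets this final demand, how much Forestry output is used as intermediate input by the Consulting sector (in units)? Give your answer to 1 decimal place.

I − A =
  [   0.70    -0.05    -0.15]
  [  -0.30     0.60    -0.05]
  [  -0.15    -0.10     0.90]
Cofactors of I−A, C_ij = (−1)^(i+j)·(minor ij) (rows/columns in the sector order above):
  C_11 = (0.60)(0.90) − (-0.05)(-0.10) = 0.5350
  C_12 = −[(-0.30)(0.90) − (-0.05)(-0.15)] = 0.2775
  C_13 = (-0.30)(-0.10) − (0.60)(-0.15) = 0.1200
  C_21 = −[(-0.05)(0.90) − (-0.15)(-0.10)] = 0.0600
  C_22 = (0.70)(0.90) − (-0.15)(-0.15) = 0.6075
  C_23 = −[(0.70)(-0.10) − (-0.05)(-0.15)] = 0.0775
  C_31 = (-0.05)(-0.05) − (-0.15)(0.60) = 0.0925
  C_32 = −[(0.70)(-0.05) − (-0.15)(-0.30)] = 0.0800
  C_33 = (0.70)(0.60) − (-0.05)(-0.30) = 0.4050
det(I−A) = Σ_j (I−A)_1j·C_1j = (0.70)(0.5350) + (-0.05)(0.2775) + (-0.15)(0.1200) = 0.342625
adj(I−A) = Cᵀ =
  [ 0.5350   0.0600   0.0925]
  [ 0.2775   0.6075   0.0800]
  [ 0.1200   0.0775   0.4050]
(I − A)⁻¹ = adj(I−A) / det(I−A) ≈
  [   1.5615     0.1751     0.2700]
  [   0.8099     1.7731     0.2335]
  [   0.3502     0.2262     1.1821]
First solve x = (I − A)⁻¹ d = adj(I−A)·d / det(I−A); in particular x_2 = (0.2775·150 + 0.6075·20 + 0.0800·30) / 0.342625 = 56.175 / 0.342625 ≈ 163.955.
Intermediate flow from 1 to 2: z_12 = a_12 · x_2 = 0.05 × 56.175 / 0.342625 = 2.80875 / 0.342625 ≈ 8.2.

z_12 = 8.2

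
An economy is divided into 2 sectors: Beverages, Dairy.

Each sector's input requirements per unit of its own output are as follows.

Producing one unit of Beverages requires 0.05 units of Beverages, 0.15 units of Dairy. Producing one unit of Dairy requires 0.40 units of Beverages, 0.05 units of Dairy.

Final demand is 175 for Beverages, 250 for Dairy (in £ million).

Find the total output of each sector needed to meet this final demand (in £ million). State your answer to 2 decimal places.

I − A =
  [   0.95    -0.40]
  [  -0.15     0.95]
det(I−A) = (0.95)(0.95) − (-0.40)(-0.15) = 0.8425
adj(I−A) = [[0.95, 0.40], [0.15, 0.95]]
(I − A)⁻¹ = adj(I−A) / det(I−A) ≈
  [   1.1276     0.4748]
  [   0.1780     1.1276]
x = (I − A)⁻¹ d = adj(I−A)·d / det(I−A), with det(I−A) = 0.8425:
  x_1 = (0.95·175 + 0.40·250) / 0.8425 = 266.25 / 0.8425 ≈ 316.02
  x_2 = (0.15·175 + 0.95·250) / 0.8425 = 263.75 / 0.8425 ≈ 313.06

x_1 = 316.02, x_2 = 313.06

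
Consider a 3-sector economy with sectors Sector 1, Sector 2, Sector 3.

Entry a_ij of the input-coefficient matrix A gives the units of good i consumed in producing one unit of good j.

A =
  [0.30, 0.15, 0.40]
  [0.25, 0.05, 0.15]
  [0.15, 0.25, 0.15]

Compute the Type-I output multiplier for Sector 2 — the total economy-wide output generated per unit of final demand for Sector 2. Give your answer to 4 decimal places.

m_2 = 2.2762

I − A =
  [   0.70    -0.15    -0.40]
  [  -0.25     0.95    -0.15]
  [  -0.15    -0.25     0.85]
Cofactors of I−A, C_ij = (−1)^(i+j)·(minor ij) (rows/columns in the sector order above):
  C_11 = (0.95)(0.85) − (-0.15)(-0.25) = 0.7700
  C_12 = −[(-0.25)(0.85) − (-0.15)(-0.15)] = 0.2350
  C_13 = (-0.25)(-0.25) − (0.95)(-0.15) = 0.2050
  C_21 = −[(-0.15)(0.85) − (-0.40)(-0.25)] = 0.2275
  C_22 = (0.70)(0.85) − (-0.40)(-0.15) = 0.5350
  C_23 = −[(0.70)(-0.25) − (-0.15)(-0.15)] = 0.1975
  C_31 = (-0.15)(-0.15) − (-0.40)(0.95) = 0.4025
  C_32 = −[(0.70)(-0.15) − (-0.40)(-0.25)] = 0.2050
  C_33 = (0.70)(0.95) − (-0.15)(-0.25) = 0.6275
det(I−A) = Σ_j (I−A)_1j·C_1j = (0.70)(0.7700) + (-0.15)(0.2350) + (-0.40)(0.2050) = 0.42175
adj(I−A) = Cᵀ =
  [ 0.7700   0.2275   0.4025]
  [ 0.2350   0.5350   0.2050]
  [ 0.2050   0.1975   0.6275]
(I − A)⁻¹ = adj(I−A) / det(I−A) ≈
  [   1.82573     0.53942     0.95436]
  [   0.55720     1.26852     0.48607]
  [   0.48607     0.46829     1.48785]
The output multiplier for sector j is the column-j sum of the Leontief inverse (I − A)⁻¹ = adj(I−A) / det(I−A).
Column 2 of adj(I−A): (0.2275, 0.5350, 0.1975); det(I−A) = 0.42175.
m_2 = (0.2275 + 0.5350 + 0.1975) / 0.42175 = 0.96 / 0.42175 ≈ 2.2762.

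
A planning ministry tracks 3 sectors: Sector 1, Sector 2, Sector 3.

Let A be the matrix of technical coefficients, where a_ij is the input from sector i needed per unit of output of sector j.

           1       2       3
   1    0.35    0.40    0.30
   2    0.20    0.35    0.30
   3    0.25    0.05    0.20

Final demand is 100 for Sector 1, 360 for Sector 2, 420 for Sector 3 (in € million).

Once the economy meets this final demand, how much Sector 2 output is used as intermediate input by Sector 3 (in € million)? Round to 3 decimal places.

I − A =
  [   0.65    -0.40    -0.30]
  [  -0.20     0.65    -0.30]
  [  -0.25    -0.05     0.80]
Cofactors of I−A, C_ij = (−1)^(i+j)·(minor ij) (rows/columns in the sector order above):
  C_11 = (0.65)(0.80) − (-0.30)(-0.05) = 0.5050
  C_12 = −[(-0.20)(0.80) − (-0.30)(-0.25)] = 0.2350
  C_13 = (-0.20)(-0.05) − (0.65)(-0.25) = 0.1725
  C_21 = −[(-0.40)(0.80) − (-0.30)(-0.05)] = 0.3350
  C_22 = (0.65)(0.80) − (-0.30)(-0.25) = 0.4450
  C_23 = −[(0.65)(-0.05) − (-0.40)(-0.25)] = 0.1325
  C_31 = (-0.40)(-0.30) − (-0.30)(0.65) = 0.3150
  C_32 = −[(0.65)(-0.30) − (-0.30)(-0.20)] = 0.2550
  C_33 = (0.65)(0.65) − (-0.40)(-0.20) = 0.3425
det(I−A) = Σ_j (I−A)_1j·C_1j = (0.65)(0.5050) + (-0.40)(0.2350) + (-0.30)(0.1725) = 0.1825
adj(I−A) = Cᵀ =
  [ 0.5050   0.3350   0.3150]
  [ 0.2350   0.4450   0.2550]
  [ 0.1725   0.1325   0.3425]
(I − A)⁻¹ = adj(I−A) / det(I−A) ≈
  [   2.7671     1.8356     1.7260]
  [   1.2877     2.4384     1.3973]
  [   0.9452     0.7260     1.8767]
First solve x = (I − A)⁻¹ d = adj(I−A)·d / det(I−A); in particular x_3 = (0.1725·100 + 0.1325·360 + 0.3425·420) / 0.1825 = 208.80 / 0.1825 ≈ 1144.10959.
Intermediate flow from 2 to 3: z_23 = a_23 · x_3 = 0.30 × 208.80 / 0.1825 = 62.64 / 0.1825 ≈ 343.233.

z_23 = 343.233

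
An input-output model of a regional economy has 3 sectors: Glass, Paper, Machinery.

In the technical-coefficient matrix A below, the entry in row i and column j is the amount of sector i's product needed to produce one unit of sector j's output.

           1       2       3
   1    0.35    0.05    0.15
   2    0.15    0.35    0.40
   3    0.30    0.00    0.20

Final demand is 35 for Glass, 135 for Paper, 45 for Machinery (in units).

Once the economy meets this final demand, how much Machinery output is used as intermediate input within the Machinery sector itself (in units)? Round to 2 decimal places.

z_33 = 18.55

I − A =
  [   0.65    -0.05    -0.15]
  [  -0.15     0.65    -0.40]
  [  -0.30     0.00     0.80]
Cofactors of I−A, C_ij = (−1)^(i+j)·(minor ij) (rows/columns in the sector order above):
  C_11 = (0.65)(0.80) − (-0.40)(0.00) = 0.5200
  C_12 = −[(-0.15)(0.80) − (-0.40)(-0.30)] = 0.2400
  C_13 = (-0.15)(0.00) − (0.65)(-0.30) = 0.1950
  C_21 = −[(-0.05)(0.80) − (-0.15)(0.00)] = 0.0400
  C_22 = (0.65)(0.80) − (-0.15)(-0.30) = 0.4750
  C_23 = −[(0.65)(0.00) − (-0.05)(-0.30)] = 0.0150
  C_31 = (-0.05)(-0.40) − (-0.15)(0.65) = 0.1175
  C_32 = −[(0.65)(-0.40) − (-0.15)(-0.15)] = 0.2825
  C_33 = (0.65)(0.65) − (-0.05)(-0.15) = 0.4150
det(I−A) = Σ_j (I−A)_1j·C_1j = (0.65)(0.5200) + (-0.05)(0.2400) + (-0.15)(0.1950) = 0.29675
adj(I−A) = Cᵀ =
  [ 0.5200   0.0400   0.1175]
  [ 0.2400   0.4750   0.2825]
  [ 0.1950   0.0150   0.4150]
(I − A)⁻¹ = adj(I−A) / det(I−A) ≈
  [   1.7523     0.1348     0.3960]
  [   0.8088     1.6007     0.9520]
  [   0.6571     0.0505     1.3985]
First solve x = (I − A)⁻¹ d = adj(I−A)·d / det(I−A); in particular x_3 = (0.1950·35 + 0.0150·135 + 0.4150·45) / 0.29675 = 27.525 / 0.29675 ≈ 92.7548.
Intermediate flow from 3 to 3: z_33 = a_33 · x_3 = 0.20 × 27.525 / 0.29675 = 5.505 / 0.29675 ≈ 18.55.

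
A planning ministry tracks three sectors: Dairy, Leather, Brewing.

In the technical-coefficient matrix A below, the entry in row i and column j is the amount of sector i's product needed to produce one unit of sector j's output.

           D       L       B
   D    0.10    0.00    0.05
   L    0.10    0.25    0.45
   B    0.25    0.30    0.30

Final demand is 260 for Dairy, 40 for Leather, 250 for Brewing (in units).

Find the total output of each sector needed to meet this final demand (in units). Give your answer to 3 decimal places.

I − A =
  [   0.90     0.00    -0.05]
  [  -0.10     0.75    -0.45]
  [  -0.25    -0.30     0.70]
Cofactors of I−A, C_ij = (−1)^(i+j)·(minor ij) (rows/columns in the sector order above):
  C_11 = (0.75)(0.70) − (-0.45)(-0.30) = 0.3900
  C_12 = −[(-0.10)(0.70) − (-0.45)(-0.25)] = 0.1825
  C_13 = (-0.10)(-0.30) − (0.75)(-0.25) = 0.2175
  C_21 = −[(0.00)(0.70) − (-0.05)(-0.30)] = 0.0150
  C_22 = (0.90)(0.70) − (-0.05)(-0.25) = 0.6175
  C_23 = −[(0.90)(-0.30) − (0.00)(-0.25)] = 0.2700
  C_31 = (0.00)(-0.45) − (-0.05)(0.75) = 0.0375
  C_32 = −[(0.90)(-0.45) − (-0.05)(-0.10)] = 0.4100
  C_33 = (0.90)(0.75) − (0.00)(-0.10) = 0.6750
det(I−A) = Σ_j (I−A)_1j·C_1j = (0.90)(0.3900) + (0.00)(0.1825) + (-0.05)(0.2175) = 0.340125
adj(I−A) = Cᵀ =
  [ 0.3900   0.0150   0.0375]
  [ 0.1825   0.6175   0.4100]
  [ 0.2175   0.2700   0.6750]
(I − A)⁻¹ = adj(I−A) / det(I−A) ≈
  [   1.1466     0.0441     0.1103]
  [   0.5366     1.8155     1.2054]
  [   0.6395     0.7938     1.9846]
x = (I − A)⁻¹ d = adj(I−A)·d / det(I−A), with det(I−A) = 0.340125:
  x_D = (0.3900·260 + 0.0150·40 + 0.0375·250) / 0.340125 = 111.375 / 0.340125 ≈ 327.453
  x_L = (0.1825·260 + 0.6175·40 + 0.4100·250) / 0.340125 = 174.65 / 0.340125 ≈ 513.488
  x_B = (0.2175·260 + 0.2700·40 + 0.6750·250) / 0.340125 = 236.10 / 0.340125 ≈ 694.157

x_D = 327.453, x_L = 513.488, x_B = 694.157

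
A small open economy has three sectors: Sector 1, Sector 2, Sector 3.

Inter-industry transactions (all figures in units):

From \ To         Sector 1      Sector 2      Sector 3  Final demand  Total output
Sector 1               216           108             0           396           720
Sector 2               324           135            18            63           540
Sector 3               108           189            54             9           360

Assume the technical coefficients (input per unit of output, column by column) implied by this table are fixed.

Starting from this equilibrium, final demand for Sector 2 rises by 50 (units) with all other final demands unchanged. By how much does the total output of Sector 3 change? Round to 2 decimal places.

Technical coefficients a_ij = z_ij / X_j:
  a_11 = 216/720 = 0.30, a_21 = 324/720 = 0.45, a_31 = 108/720 = 0.15
  a_12 = 108/540 = 0.20, a_22 = 135/540 = 0.25, a_32 = 189/540 = 0.35
  a_13 = 0/360 = 0.00, a_23 = 18/360 = 0.05, a_33 = 54/360 = 0.15
I − A =
  [   0.70    -0.20     0.00]
  [  -0.45     0.75    -0.05]
  [  -0.15    -0.35     0.85]
Cofactors of I−A, C_ij = (−1)^(i+j)·(minor ij) (rows/columns in the sector order above):
  C_11 = (0.75)(0.85) − (-0.05)(-0.35) = 0.6200
  C_12 = −[(-0.45)(0.85) − (-0.05)(-0.15)] = 0.3900
  C_13 = (-0.45)(-0.35) − (0.75)(-0.15) = 0.2700
  C_21 = −[(-0.20)(0.85) − (0.00)(-0.35)] = 0.1700
  C_22 = (0.70)(0.85) − (0.00)(-0.15) = 0.5950
  C_23 = −[(0.70)(-0.35) − (-0.20)(-0.15)] = 0.2750
  C_31 = (-0.20)(-0.05) − (0.00)(0.75) = 0.0100
  C_32 = −[(0.70)(-0.05) − (0.00)(-0.45)] = 0.0350
  C_33 = (0.70)(0.75) − (-0.20)(-0.45) = 0.4350
det(I−A) = Σ_j (I−A)_1j·C_1j = (0.70)(0.6200) + (-0.20)(0.3900) + (0.00)(0.2700) = 0.3560
adj(I−A) = Cᵀ =
  [ 0.6200   0.1700   0.0100]
  [ 0.3900   0.5950   0.0350]
  [ 0.2700   0.2750   0.4350]
(I − A)⁻¹ = adj(I−A) / det(I−A) ≈
  [   1.7416     0.4775     0.0281]
  [   1.0955     1.6713     0.0983]
  [   0.7584     0.7725     1.2219]
Δx = (I − A)⁻¹ Δd with Δd having +50 in the Sector 2 component and 0 elsewhere.
So Δx_3 = L_32 · (+50), where L_32 = adj(I−A)_32 / det(I−A) = 0.2750 / 0.3560.
Δx_3 = 0.2750 × (+50) / 0.3560 = 13.75 / 0.3560 ≈ 38.62.

Δx_3 = 38.62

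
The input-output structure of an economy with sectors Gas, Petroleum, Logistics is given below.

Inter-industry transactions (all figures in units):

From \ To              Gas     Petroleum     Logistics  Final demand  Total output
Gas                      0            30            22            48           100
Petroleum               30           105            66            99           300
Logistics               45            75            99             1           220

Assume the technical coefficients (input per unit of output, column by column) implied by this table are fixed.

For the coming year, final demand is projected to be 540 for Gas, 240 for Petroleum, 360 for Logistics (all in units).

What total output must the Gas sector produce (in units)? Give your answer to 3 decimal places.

Technical coefficients a_ij = z_ij / X_j:
  a_GG = 0/100 = 0.00, a_PG = 30/100 = 0.30, a_LG = 45/100 = 0.45
  a_GP = 30/300 = 0.10, a_PP = 105/300 = 0.35, a_LP = 75/300 = 0.25
  a_GL = 22/220 = 0.10, a_PL = 66/220 = 0.30, a_LL = 99/220 = 0.45
I − A =
  [   1.00    -0.10    -0.10]
  [  -0.30     0.65    -0.30]
  [  -0.45    -0.25     0.55]
Cofactors of I−A, C_ij = (−1)^(i+j)·(minor ij) (rows/columns in the sector order above):
  C_11 = (0.65)(0.55) − (-0.30)(-0.25) = 0.2825
  C_12 = −[(-0.30)(0.55) − (-0.30)(-0.45)] = 0.3000
  C_13 = (-0.30)(-0.25) − (0.65)(-0.45) = 0.3675
  C_21 = −[(-0.10)(0.55) − (-0.10)(-0.25)] = 0.0800
  C_22 = (1.00)(0.55) − (-0.10)(-0.45) = 0.5050
  C_23 = −[(1.00)(-0.25) − (-0.10)(-0.45)] = 0.2950
  C_31 = (-0.10)(-0.30) − (-0.10)(0.65) = 0.0950
  C_32 = −[(1.00)(-0.30) − (-0.10)(-0.30)] = 0.3300
  C_33 = (1.00)(0.65) − (-0.10)(-0.30) = 0.6200
det(I−A) = Σ_j (I−A)_1j·C_1j = (1.00)(0.2825) + (-0.10)(0.3000) + (-0.10)(0.3675) = 0.21575
adj(I−A) = Cᵀ =
  [ 0.2825   0.0800   0.0950]
  [ 0.3000   0.5050   0.3300]
  [ 0.3675   0.2950   0.6200]
(I − A)⁻¹ = adj(I−A) / det(I−A) ≈
  [   1.3094     0.3708     0.4403]
  [   1.3905     2.3407     1.5295]
  [   1.7034     1.3673     2.8737]
x = (I − A)⁻¹ d = adj(I−A)·d / det(I−A), with det(I−A) = 0.21575:
  x_G = (0.2825·540 + 0.0800·240 + 0.0950·360) / 0.21575 = 205.95 / 0.21575 ≈ 954.577
  x_P = (0.3000·540 + 0.5050·240 + 0.3300·360) / 0.21575 = 402.00 / 0.21575 ≈ 1863.268
  x_L = (0.3675·540 + 0.2950·240 + 0.6200·360) / 0.21575 = 492.45 / 0.21575 ≈ 2282.503

x_G = 954.577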